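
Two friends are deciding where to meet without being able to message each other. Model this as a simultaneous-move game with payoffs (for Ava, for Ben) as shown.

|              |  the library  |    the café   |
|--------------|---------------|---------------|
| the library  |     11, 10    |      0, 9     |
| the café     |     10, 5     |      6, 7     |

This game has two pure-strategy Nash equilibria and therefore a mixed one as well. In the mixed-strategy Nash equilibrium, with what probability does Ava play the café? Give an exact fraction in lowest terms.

Ava's mix p on the library must make Ben indifferent between the library and the café.
Ben's payoff from the library: 10p + 5(1−p). From the café: 9p + 7(1−p).
Set equal: 1p = 2(1−p) → p = 2/3.
Probability on the café is 1 − 2/3 = 1/3.

1/3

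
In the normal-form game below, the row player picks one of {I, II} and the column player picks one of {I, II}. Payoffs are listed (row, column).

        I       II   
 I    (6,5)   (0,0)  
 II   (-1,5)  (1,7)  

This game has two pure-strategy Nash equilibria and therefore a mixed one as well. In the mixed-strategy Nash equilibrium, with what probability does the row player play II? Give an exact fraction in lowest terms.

5/7

The row player's mix p on I must make the column player indifferent between I and II.
The column player's payoff from I: 5p + 5(1−p). From II: 0p + 7(1−p).
Set equal: 5p = 2(1−p) → p = 2/7.
Probability on II is 1 − 2/7 = 5/7.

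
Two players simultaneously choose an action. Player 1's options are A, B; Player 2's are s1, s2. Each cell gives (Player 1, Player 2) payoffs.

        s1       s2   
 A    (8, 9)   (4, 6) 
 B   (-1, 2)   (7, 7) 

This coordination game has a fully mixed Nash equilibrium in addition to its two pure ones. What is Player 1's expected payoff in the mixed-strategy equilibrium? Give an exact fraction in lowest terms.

5

Player 2 mixes with probability q on s1, chosen so Player 1 is indifferent: 8q + 4(1−q) = (-1)q + 7(1−q) gives q = 1/4.
Player 1's expected payoff (from either row, since indifferent) is 8·1/4 + 4·3/4 = 5.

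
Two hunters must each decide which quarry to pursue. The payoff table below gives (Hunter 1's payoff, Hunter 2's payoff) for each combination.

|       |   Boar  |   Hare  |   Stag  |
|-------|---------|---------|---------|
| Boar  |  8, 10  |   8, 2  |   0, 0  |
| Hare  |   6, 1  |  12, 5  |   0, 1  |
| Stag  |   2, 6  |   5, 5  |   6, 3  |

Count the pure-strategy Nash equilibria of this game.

2

Both Boar: Hunter 1 gets 8 (best alternative 6); Hunter 2 gets 10 (best alternative 2). Neither deviates — NE.
Both Hare: Hunter 1 gets 12 (best alternative 8); Hunter 2 gets 5 (best alternative 1). Neither deviates — NE.
Both Stag is not a NE: Hunter 2 would switch to Boar (6 > 3).
No other cell survives both best-response checks, so there are 2 pure NE.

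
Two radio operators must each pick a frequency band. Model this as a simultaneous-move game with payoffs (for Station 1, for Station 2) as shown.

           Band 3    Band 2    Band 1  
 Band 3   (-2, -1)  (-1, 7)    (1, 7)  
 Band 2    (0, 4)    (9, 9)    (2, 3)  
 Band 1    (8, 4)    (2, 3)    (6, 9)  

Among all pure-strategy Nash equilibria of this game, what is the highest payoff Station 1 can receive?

Both Band 2 is a pure NE (Station 1: 9 ≥ 2; Station 2: 9 ≥ 4). Station 1 gets 9.
Both Band 1 is a pure NE (Station 1: 6 ≥ 2; Station 2: 9 ≥ 4). Station 1 gets 6.
Every other cell has a profitable deviation for at least one player. Highest of {9, 6} is 9.

9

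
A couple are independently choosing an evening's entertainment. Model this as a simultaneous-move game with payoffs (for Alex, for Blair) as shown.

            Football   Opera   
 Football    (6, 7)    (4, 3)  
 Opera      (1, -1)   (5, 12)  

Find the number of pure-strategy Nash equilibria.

Both Football: Alex gets 6 (best alternative 1); Blair gets 7 (best alternative 3). Neither deviates — NE.
Both Opera: Alex gets 5 (best alternative 4); Blair gets 12 (best alternative -1). Neither deviates — NE.
(Opera, Football) is not a NE: Alex would switch to Football (6 > 1).
No other cell survives both best-response checks, so there are 2 pure NE.

2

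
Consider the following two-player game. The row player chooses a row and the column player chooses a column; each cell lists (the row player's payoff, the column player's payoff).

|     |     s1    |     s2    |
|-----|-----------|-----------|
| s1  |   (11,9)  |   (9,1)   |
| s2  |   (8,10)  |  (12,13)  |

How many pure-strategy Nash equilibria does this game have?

2

Both s1: the row player gets 11 (best alternative 8); the column player gets 9 (best alternative 1). Neither deviates — NE.
Both s2: the row player gets 12 (best alternative 9); the column player gets 13 (best alternative 10). Neither deviates — NE.
(s2, s1) is not a NE: the row player would switch to s1 (11 > 8).
No other cell survives both best-response checks, so there are 2 pure NE.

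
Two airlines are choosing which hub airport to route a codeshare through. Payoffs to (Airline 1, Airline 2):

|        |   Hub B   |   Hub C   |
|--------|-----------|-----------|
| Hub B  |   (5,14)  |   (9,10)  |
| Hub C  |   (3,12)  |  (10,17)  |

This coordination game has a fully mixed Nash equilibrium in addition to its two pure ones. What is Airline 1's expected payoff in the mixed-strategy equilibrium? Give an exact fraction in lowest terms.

Airline 2 mixes with probability q on Hub B, chosen so Airline 1 is indifferent: 5q + 9(1−q) = 3q + 10(1−q) gives q = 1/3.
Airline 1's expected payoff (from either row, since indifferent) is 5·1/3 + 9·2/3 = 23/3.

23/3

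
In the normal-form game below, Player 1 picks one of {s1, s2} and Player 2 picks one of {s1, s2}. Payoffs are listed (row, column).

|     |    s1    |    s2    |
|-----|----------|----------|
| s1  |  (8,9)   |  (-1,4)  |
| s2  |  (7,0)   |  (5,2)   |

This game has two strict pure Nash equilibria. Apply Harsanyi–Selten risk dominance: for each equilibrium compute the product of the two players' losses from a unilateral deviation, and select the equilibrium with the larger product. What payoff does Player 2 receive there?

At both s1: Player 1 loses 8 − 7 = 1 by deviating; Player 2 loses 9 − 4 = 5. Product = 1·5 = 5.
At both s2: Player 1 loses 5 − (-1) = 6 by deviating; Player 2 loses 2 − 0 = 2. Product = 6·2 = 12.
12 > 5, so both s2 is risk-dominant. Player 2's payoff there is 2.

2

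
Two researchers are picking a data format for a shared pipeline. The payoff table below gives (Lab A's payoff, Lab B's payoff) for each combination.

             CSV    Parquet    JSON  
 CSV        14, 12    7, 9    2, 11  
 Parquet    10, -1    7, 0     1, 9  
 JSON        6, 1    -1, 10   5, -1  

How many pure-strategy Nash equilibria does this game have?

1

Both CSV: Lab A gets 14 (best alternative 10); Lab B gets 12 (best alternative 11). Neither deviates — NE.
Both JSON is not a NE: Lab B would switch to Parquet (10 > -1).
No other cell survives both best-response checks, so there is 1 pure NE.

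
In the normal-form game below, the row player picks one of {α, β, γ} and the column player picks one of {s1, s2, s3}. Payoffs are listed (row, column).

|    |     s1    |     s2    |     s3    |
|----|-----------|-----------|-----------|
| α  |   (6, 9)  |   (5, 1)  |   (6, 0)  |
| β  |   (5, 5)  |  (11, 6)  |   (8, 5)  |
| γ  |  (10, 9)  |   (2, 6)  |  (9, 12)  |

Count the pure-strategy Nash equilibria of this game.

(β, s2): the row player gets 11 (best alternative 5); the column player gets 6 (best alternative 5). Neither deviates — NE.
(γ, s3): the row player gets 9 (best alternative 8); the column player gets 12 (best alternative 9). Neither deviates — NE.
(α, s1) is not a NE: the row player would switch to γ (10 > 6).
No other cell survives both best-response checks, so there are 2 pure NE.

2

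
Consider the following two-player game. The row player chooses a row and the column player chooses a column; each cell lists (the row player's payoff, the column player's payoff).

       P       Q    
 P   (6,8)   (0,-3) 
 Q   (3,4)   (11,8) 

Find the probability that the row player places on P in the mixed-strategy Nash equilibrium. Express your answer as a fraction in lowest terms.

The row player's mix p on P must make the column player indifferent between P and Q.
The column player's payoff from P: 8p + 4(1−p). From Q: (-3)p + 8(1−p).
Set equal: 11p = 4(1−p) → p = 4/15.

4/15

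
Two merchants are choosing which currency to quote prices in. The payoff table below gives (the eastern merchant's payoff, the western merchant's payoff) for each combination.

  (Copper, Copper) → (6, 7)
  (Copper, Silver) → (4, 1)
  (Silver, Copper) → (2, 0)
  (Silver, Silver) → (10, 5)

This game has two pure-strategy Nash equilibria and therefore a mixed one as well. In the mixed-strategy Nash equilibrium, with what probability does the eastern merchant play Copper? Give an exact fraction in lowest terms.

The eastern merchant's mix p on Copper must make the western merchant indifferent between Copper and Silver.
The western merchant's payoff from Copper: 7p + 0(1−p). From Silver: 1p + 5(1−p).
Set equal: 6p = 5(1−p) → p = 5/11.

5/11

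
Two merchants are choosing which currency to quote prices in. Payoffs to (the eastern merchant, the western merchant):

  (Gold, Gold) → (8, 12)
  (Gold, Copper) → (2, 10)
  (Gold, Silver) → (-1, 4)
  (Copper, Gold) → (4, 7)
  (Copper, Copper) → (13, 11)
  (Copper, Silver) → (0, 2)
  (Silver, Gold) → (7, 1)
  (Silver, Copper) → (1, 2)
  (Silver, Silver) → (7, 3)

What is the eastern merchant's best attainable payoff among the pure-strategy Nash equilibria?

13

Both Gold is a pure NE (the eastern merchant: 8 ≥ 7; the western merchant: 12 ≥ 10). The eastern merchant gets 8.
Both Copper is a pure NE (the eastern merchant: 13 ≥ 2; the western merchant: 11 ≥ 7). The eastern merchant gets 13.
Both Silver is a pure NE (the eastern merchant: 7 ≥ 0; the western merchant: 3 ≥ 2). The eastern merchant gets 7.
Every other cell has a profitable deviation for at least one player. Highest of {8, 13, 7} is 13.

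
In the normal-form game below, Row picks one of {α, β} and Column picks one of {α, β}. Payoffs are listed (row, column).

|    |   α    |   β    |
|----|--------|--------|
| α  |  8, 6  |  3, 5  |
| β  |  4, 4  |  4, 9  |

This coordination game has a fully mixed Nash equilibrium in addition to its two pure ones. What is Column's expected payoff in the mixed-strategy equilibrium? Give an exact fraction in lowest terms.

17/3

Row mixes with probability p on α, chosen so Column is indifferent: 6p + 4(1−p) = 5p + 9(1−p) gives p = 5/6.
Column's expected payoff is 6·5/6 + 4·1/6 = 17/3.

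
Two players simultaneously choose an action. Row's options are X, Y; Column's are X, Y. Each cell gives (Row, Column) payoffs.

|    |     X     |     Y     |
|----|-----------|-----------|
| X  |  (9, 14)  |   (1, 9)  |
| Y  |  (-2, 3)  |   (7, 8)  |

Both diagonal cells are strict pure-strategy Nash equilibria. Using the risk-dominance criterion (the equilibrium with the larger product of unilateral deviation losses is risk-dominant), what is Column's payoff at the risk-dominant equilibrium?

At both X: Row loses 9 − (-2) = 11 by deviating; Column loses 14 − 9 = 5. Product = 11·5 = 55.
At both Y: Row loses 7 − 1 = 6 by deviating; Column loses 8 − 3 = 5. Product = 6·5 = 30.
55 > 30, so both X is risk-dominant. Column's payoff there is 14.

14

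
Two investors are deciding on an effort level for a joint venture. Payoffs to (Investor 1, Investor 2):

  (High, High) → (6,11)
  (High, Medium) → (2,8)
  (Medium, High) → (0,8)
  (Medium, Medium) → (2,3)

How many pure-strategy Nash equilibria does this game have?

Both High: Investor 1 gets 6 (best alternative 0); Investor 2 gets 11 (best alternative 8). Neither deviates — NE.
Both Medium is not a NE: Investor 2 would switch to High (8 > 3).
No other cell survives both best-response checks, so there is 1 pure NE.

1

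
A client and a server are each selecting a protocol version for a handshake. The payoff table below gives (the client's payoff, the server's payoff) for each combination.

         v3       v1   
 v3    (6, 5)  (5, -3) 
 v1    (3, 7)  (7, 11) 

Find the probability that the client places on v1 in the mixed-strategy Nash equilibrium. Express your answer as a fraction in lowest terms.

2/3

The client's mix p on v3 must make the server indifferent between v3 and v1.
The server's payoff from v3: 5p + 7(1−p). From v1: (-3)p + 11(1−p).
Set equal: 8p = 4(1−p) → p = 4/12 = 1/3.
Probability on v1 is 1 − 1/3 = 2/3.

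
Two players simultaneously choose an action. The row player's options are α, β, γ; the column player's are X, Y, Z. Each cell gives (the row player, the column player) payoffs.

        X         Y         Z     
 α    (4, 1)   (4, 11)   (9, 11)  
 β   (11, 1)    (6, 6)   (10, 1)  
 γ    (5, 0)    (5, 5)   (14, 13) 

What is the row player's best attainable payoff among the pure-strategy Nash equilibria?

14

(β, Y) is a pure NE (the row player: 6 ≥ 5; the column player: 6 ≥ 1). The row player gets 6.
(γ, Z) is a pure NE (the row player: 14 ≥ 10; the column player: 13 ≥ 5). The row player gets 14.
Every other cell has a profitable deviation for at least one player. Highest of {6, 14} is 14.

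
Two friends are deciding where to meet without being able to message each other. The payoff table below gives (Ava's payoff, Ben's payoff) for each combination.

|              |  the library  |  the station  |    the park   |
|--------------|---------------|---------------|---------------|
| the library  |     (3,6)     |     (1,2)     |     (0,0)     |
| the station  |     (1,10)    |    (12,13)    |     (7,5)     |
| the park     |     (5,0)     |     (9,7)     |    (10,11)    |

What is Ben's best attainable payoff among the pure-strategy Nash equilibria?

Both the station is a pure NE (Ava: 12 ≥ 9; Ben: 13 ≥ 10). Ben gets 13.
Both the park is a pure NE (Ava: 10 ≥ 7; Ben: 11 ≥ 7). Ben gets 11.
Every other cell has a profitable deviation for at least one player. Highest of {13, 11} is 13.

13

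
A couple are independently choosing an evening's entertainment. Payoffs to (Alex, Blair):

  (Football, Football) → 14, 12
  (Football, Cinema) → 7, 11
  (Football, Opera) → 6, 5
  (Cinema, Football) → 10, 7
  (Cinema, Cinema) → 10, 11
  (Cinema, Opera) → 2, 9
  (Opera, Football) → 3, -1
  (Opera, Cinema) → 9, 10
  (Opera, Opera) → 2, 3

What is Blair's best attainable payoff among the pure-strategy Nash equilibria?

12

Both Football is a pure NE (Alex: 14 ≥ 10; Blair: 12 ≥ 11). Blair gets 12.
Both Cinema is a pure NE (Alex: 10 ≥ 9; Blair: 11 ≥ 9). Blair gets 11.
Every other cell has a profitable deviation for at least one player. Highest of {12, 11} is 12.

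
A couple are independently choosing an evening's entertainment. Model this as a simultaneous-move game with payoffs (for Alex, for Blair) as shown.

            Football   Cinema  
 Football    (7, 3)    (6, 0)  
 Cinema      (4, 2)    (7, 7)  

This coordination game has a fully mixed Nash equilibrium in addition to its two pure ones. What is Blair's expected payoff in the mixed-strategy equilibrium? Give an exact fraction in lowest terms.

Alex mixes with probability p on Football, chosen so Blair is indifferent: 3p + 2(1−p) = 0p + 7(1−p) gives p = 5/8.
Blair's expected payoff is 3·5/8 + 2·3/8 = 21/8.

21/8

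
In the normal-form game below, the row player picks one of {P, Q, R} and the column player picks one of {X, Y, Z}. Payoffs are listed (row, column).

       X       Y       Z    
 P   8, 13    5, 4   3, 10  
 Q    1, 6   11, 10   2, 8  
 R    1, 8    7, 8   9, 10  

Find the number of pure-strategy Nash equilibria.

3

(P, X): the row player gets 8 (best alternative 1); the column player gets 13 (best alternative 10). Neither deviates — NE.
(Q, Y): the row player gets 11 (best alternative 7); the column player gets 10 (best alternative 8). Neither deviates — NE.
(R, Z): the row player gets 9 (best alternative 3); the column player gets 10 (best alternative 8). Neither deviates — NE.
(R, X) is not a NE: the row player would switch to P (8 > 1).
No other cell survives both best-response checks, so there are 3 pure NE.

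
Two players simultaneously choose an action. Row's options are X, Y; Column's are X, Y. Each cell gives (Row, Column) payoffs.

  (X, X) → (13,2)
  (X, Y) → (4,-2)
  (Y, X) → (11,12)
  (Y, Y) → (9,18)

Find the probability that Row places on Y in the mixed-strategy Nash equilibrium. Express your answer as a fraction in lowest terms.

2/5

Row's mix p on X must make Column indifferent between X and Y.
Column's payoff from X: 2p + 12(1−p). From Y: (-2)p + 18(1−p).
Set equal: 4p = 6(1−p) → p = 6/10 = 3/5.
Probability on Y is 1 − 3/5 = 2/5.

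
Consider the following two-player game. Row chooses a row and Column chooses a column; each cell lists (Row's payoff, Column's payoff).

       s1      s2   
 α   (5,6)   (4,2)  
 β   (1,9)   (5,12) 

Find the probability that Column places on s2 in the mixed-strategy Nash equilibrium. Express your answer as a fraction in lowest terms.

4/5

Column's mix q on s1 must make Row indifferent between α and β.
Row's payoff from α: 5q + 4(1−q). From β: 1q + 5(1−q).
Set equal: 4q = 1(1−q) → q = 1/5.
Probability on s2 is 1 − 1/5 = 4/5.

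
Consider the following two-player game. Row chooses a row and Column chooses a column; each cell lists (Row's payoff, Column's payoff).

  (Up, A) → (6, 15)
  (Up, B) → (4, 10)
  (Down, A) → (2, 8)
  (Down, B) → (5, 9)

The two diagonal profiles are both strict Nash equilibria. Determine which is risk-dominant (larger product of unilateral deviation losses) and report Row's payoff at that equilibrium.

6

At (Up, A): Row loses 6 − 2 = 4 by deviating; Column loses 15 − 10 = 5. Product = 4·5 = 20.
At (Down, B): Row loses 5 − 4 = 1 by deviating; Column loses 9 − 8 = 1. Product = 1·1 = 1.
20 > 1, so (Up, A) is risk-dominant. Row's payoff there is 6.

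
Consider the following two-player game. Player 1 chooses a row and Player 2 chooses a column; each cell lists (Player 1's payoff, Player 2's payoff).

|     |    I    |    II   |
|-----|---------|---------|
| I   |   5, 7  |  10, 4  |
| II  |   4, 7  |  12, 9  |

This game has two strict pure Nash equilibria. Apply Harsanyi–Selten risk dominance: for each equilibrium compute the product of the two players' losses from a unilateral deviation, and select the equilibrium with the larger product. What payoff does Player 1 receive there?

12

At both I: Player 1 loses 5 − 4 = 1 by deviating; Player 2 loses 7 − 4 = 3. Product = 1·3 = 3.
At both II: Player 1 loses 12 − 10 = 2 by deviating; Player 2 loses 9 − 7 = 2. Product = 2·2 = 4.
4 > 3, so both II is risk-dominant. Player 1's payoff there is 12.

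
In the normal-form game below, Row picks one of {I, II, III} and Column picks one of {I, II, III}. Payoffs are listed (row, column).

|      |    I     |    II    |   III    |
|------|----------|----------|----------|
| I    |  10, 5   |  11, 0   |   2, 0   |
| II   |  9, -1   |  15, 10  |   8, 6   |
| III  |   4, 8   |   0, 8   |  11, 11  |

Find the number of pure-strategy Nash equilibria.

3

Both I: Row gets 10 (best alternative 9); Column gets 5 (best alternative 0). Neither deviates — NE.
Both II: Row gets 15 (best alternative 11); Column gets 10 (best alternative 6). Neither deviates — NE.
Both III: Row gets 11 (best alternative 8); Column gets 11 (best alternative 8). Neither deviates — NE.
(III, II) is not a NE: Row would switch to II (15 > 0).
No other cell survives both best-response checks, so there are 3 pure NE.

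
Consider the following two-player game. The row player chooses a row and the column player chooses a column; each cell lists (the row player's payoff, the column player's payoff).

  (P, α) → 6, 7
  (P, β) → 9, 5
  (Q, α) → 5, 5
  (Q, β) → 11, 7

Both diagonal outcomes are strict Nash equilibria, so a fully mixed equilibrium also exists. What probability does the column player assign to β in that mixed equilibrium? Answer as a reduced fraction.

1/3

The column player's mix q on α must make the row player indifferent between P and Q.
The row player's payoff from P: 6q + 9(1−q). From Q: 5q + 11(1−q).
Set equal: 1q = 2(1−q) → q = 2/3.
Probability on β is 1 − 2/3 = 1/3.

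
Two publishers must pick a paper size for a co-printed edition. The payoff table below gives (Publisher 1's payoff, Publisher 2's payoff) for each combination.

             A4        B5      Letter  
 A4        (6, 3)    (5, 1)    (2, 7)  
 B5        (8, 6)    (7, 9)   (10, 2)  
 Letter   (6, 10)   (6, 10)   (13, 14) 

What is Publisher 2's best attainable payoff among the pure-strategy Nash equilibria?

14

Both B5 is a pure NE (Publisher 1: 7 ≥ 6; Publisher 2: 9 ≥ 6). Publisher 2 gets 9.
Both Letter is a pure NE (Publisher 1: 13 ≥ 10; Publisher 2: 14 ≥ 10). Publisher 2 gets 14.
Every other cell has a profitable deviation for at least one player. Highest of {9, 14} is 14.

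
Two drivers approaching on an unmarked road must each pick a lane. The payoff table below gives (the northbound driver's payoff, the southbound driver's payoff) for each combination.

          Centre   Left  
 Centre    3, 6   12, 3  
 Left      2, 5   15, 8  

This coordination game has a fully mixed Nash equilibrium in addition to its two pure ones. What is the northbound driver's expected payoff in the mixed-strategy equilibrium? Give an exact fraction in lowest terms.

21/4

The southbound driver mixes with probability q on Centre, chosen so the northbound driver is indifferent: 3q + 12(1−q) = 2q + 15(1−q) gives q = 3/4.
The northbound driver's expected payoff (from either row, since indifferent) is 3·3/4 + 12·1/4 = 21/4.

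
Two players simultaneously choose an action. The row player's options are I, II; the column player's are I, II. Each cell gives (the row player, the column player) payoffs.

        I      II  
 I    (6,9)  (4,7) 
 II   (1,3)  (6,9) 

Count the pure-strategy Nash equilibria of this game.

2

Both I: the row player gets 6 (best alternative 1); the column player gets 9 (best alternative 7). Neither deviates — NE.
Both II: the row player gets 6 (best alternative 4); the column player gets 9 (best alternative 3). Neither deviates — NE.
(II, I) is not a NE: the row player would switch to I (6 > 1).
No other cell survives both best-response checks, so there are 2 pure NE.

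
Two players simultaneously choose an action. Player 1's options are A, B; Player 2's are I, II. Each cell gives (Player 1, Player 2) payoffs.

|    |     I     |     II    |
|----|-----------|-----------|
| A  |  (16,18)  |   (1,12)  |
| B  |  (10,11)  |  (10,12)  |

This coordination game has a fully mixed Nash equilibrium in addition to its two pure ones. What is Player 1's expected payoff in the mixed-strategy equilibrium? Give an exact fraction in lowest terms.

10

Player 2 mixes with probability q on I, chosen so Player 1 is indifferent: 16q + 1(1−q) = 10q + 10(1−q) gives q = 3/5.
Player 1's expected payoff (from either row, since indifferent) is 16·3/5 + 1·2/5 = 10.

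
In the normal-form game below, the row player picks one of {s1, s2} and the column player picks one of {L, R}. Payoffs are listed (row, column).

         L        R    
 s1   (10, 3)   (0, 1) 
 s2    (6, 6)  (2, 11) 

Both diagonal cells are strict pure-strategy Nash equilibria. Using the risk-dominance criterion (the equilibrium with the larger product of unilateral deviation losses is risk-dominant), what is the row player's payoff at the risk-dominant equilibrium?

2

At (s1, L): the row player loses 10 − 6 = 4 by deviating; the column player loses 3 − 1 = 2. Product = 4·2 = 8.
At (s2, R): the row player loses 2 − 0 = 2 by deviating; the column player loses 11 − 6 = 5. Product = 2·5 = 10.
10 > 8, so (s2, R) is risk-dominant. The row player's payoff there is 2.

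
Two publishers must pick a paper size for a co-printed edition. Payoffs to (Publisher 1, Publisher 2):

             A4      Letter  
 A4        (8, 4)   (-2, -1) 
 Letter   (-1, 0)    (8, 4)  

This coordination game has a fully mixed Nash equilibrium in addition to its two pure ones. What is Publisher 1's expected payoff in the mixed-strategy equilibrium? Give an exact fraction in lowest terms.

62/19

Publisher 2 mixes with probability q on A4, chosen so Publisher 1 is indifferent: 8q + (-2)(1−q) = (-1)q + 8(1−q) gives q = 10/19.
Publisher 1's expected payoff (from either row, since indifferent) is 8·10/19 + (-2)·9/19 = 62/19.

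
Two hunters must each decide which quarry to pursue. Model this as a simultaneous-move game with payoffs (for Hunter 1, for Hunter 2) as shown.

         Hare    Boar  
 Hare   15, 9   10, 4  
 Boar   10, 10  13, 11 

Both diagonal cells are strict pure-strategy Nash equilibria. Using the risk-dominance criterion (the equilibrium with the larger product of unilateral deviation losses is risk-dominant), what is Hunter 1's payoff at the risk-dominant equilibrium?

At both Hare: Hunter 1 loses 15 − 10 = 5 by deviating; Hunter 2 loses 9 − 4 = 5. Product = 5·5 = 25.
At both Boar: Hunter 1 loses 13 − 10 = 3 by deviating; Hunter 2 loses 11 − 10 = 1. Product = 3·1 = 3.
25 > 3, so both Hare is risk-dominant. Hunter 1's payoff there is 15.

15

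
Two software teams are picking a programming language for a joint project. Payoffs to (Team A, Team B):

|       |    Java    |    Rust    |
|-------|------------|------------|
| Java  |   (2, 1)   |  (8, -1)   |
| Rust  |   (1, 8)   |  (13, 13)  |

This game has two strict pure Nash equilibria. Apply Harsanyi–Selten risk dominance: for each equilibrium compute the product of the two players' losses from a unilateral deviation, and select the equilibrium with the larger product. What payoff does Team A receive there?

At both Java: Team A loses 2 − 1 = 1 by deviating; Team B loses 1 − (-1) = 2. Product = 1·2 = 2.
At both Rust: Team A loses 13 − 8 = 5 by deviating; Team B loses 13 − 8 = 5. Product = 5·5 = 25.
25 > 2, so both Rust is risk-dominant. Team A's payoff there is 13.

13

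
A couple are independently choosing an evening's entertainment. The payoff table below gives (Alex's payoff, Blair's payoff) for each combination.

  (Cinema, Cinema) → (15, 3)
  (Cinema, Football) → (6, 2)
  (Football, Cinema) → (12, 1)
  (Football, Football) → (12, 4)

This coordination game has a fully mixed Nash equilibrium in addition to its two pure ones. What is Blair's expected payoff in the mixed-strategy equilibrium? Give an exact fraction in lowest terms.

Alex mixes with probability p on Cinema, chosen so Blair is indifferent: 3p + 1(1−p) = 2p + 4(1−p) gives p = 3/4.
Blair's expected payoff is 3·3/4 + 1·1/4 = 5/2.

5/2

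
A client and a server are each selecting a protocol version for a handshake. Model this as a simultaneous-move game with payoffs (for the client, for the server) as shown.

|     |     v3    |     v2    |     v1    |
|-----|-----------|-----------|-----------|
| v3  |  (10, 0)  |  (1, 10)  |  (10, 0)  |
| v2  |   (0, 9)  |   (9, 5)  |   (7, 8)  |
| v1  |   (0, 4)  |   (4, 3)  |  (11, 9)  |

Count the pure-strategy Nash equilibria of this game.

1

Both v1: the client gets 11 (best alternative 10); the server gets 9 (best alternative 4). Neither deviates — NE.
Both v3 is not a NE: the server would switch to v2 (10 > 0).
No other cell survives both best-response checks, so there is 1 pure NE.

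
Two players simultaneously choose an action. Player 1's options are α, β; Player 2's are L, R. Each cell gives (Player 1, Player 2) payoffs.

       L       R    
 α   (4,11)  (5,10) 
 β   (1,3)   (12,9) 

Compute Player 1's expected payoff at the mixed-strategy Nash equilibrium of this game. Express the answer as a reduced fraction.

43/10

Player 2 mixes with probability q on L, chosen so Player 1 is indifferent: 4q + 5(1−q) = 1q + 12(1−q) gives q = 7/10.
Player 1's expected payoff (from either row, since indifferent) is 4·7/10 + 5·3/10 = 43/10.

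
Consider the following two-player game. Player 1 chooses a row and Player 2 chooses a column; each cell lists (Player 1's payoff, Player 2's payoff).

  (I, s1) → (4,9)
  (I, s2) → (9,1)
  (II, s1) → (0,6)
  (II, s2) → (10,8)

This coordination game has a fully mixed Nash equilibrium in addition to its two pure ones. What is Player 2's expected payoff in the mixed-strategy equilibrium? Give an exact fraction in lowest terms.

33/5

Player 1 mixes with probability p on I, chosen so Player 2 is indifferent: 9p + 6(1−p) = 1p + 8(1−p) gives p = 1/5.
Player 2's expected payoff is 9·1/5 + 6·4/5 = 33/5.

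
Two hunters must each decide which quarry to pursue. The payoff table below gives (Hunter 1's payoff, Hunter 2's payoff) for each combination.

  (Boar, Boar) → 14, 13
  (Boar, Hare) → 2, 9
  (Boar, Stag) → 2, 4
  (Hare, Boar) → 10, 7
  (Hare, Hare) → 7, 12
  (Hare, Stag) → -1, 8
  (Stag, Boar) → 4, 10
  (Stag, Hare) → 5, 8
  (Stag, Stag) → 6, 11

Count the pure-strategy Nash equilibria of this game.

Both Boar: Hunter 1 gets 14 (best alternative 10); Hunter 2 gets 13 (best alternative 9). Neither deviates — NE.
Both Hare: Hunter 1 gets 7 (best alternative 5); Hunter 2 gets 12 (best alternative 8). Neither deviates — NE.
Both Stag: Hunter 1 gets 6 (best alternative 2); Hunter 2 gets 11 (best alternative 10). Neither deviates — NE.
(Stag, Hare) is not a NE: Hunter 1 would switch to Hare (7 > 5).
No other cell survives both best-response checks, so there are 3 pure NE.

3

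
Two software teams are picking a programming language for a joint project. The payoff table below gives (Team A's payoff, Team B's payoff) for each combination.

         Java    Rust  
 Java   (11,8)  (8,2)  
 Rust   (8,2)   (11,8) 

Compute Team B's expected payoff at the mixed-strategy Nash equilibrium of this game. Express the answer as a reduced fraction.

5

Team A mixes with probability p on Java, chosen so Team B is indifferent: 8p + 2(1−p) = 2p + 8(1−p) gives p = 1/2.
Team B's expected payoff is 8·1/2 + 2·1/2 = 5.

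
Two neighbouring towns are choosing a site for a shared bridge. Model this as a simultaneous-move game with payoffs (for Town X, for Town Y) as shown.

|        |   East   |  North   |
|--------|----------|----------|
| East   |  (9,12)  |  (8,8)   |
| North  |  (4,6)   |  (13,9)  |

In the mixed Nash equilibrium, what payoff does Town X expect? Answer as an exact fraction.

Town Y mixes with probability q on East, chosen so Town X is indifferent: 9q + 8(1−q) = 4q + 13(1−q) gives q = 1/2.
Town X's expected payoff (from either row, since indifferent) is 9·1/2 + 8·1/2 = 17/2.

17/2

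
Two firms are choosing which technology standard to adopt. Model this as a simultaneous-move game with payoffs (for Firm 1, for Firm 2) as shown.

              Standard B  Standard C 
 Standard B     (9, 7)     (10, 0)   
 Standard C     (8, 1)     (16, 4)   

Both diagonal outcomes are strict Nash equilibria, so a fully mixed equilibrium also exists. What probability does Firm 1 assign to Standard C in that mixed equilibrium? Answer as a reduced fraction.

Firm 1's mix p on Standard B must make Firm 2 indifferent between Standard B and Standard C.
Firm 2's payoff from Standard B: 7p + 1(1−p). From Standard C: 0p + 4(1−p).
Set equal: 7p = 3(1−p) → p = 3/10.
Probability on Standard C is 1 − 3/10 = 7/10.

7/10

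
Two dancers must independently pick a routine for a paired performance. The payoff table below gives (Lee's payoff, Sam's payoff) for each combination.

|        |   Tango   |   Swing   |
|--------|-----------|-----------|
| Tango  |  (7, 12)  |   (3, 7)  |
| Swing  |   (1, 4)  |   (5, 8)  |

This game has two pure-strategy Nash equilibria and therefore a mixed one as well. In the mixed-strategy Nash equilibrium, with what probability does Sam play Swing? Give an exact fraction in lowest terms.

3/4

Sam's mix q on Tango must make Lee indifferent between Tango and Swing.
Lee's payoff from Tango: 7q + 3(1−q). From Swing: 1q + 5(1−q).
Set equal: 6q = 2(1−q) → q = 2/8 = 1/4.
Probability on Swing is 1 − 1/4 = 3/4.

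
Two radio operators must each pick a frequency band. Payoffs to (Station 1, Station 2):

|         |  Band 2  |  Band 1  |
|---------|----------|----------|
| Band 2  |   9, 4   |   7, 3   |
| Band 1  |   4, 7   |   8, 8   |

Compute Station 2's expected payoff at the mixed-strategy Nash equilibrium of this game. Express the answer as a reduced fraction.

Station 1 mixes with probability p on Band 2, chosen so Station 2 is indifferent: 4p + 7(1−p) = 3p + 8(1−p) gives p = 1/2.
Station 2's expected payoff is 4·1/2 + 7·1/2 = 11/2.

11/2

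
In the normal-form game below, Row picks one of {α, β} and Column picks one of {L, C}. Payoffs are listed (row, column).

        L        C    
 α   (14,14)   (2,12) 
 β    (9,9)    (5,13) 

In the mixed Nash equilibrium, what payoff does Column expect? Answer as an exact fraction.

Row mixes with probability p on α, chosen so Column is indifferent: 14p + 9(1−p) = 12p + 13(1−p) gives p = 2/3.
Column's expected payoff is 14·2/3 + 9·1/3 = 37/3.

37/3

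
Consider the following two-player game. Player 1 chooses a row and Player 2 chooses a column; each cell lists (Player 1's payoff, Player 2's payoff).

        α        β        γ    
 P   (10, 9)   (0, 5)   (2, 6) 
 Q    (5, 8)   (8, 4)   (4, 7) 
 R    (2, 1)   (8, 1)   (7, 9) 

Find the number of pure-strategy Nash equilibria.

(P, α): Player 1 gets 10 (best alternative 5); Player 2 gets 9 (best alternative 6). Neither deviates — NE.
(R, γ): Player 1 gets 7 (best alternative 4); Player 2 gets 9 (best alternative 1). Neither deviates — NE.
(Q, β) is not a NE: Player 2 would switch to α (8 > 4).
No other cell survives both best-response checks, so there are 2 pure NE.

2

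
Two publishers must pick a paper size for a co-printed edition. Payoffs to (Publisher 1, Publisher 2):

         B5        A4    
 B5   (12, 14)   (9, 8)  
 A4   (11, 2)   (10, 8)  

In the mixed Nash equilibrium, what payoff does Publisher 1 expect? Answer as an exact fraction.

Publisher 2 mixes with probability q on B5, chosen so Publisher 1 is indifferent: 12q + 9(1−q) = 11q + 10(1−q) gives q = 1/2.
Publisher 1's expected payoff (from either row, since indifferent) is 12·1/2 + 9·1/2 = 21/2.

21/2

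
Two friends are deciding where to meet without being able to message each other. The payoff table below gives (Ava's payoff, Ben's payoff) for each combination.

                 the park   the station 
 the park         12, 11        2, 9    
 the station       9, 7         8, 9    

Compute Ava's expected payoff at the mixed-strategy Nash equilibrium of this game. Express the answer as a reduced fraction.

Ben mixes with probability q on the park, chosen so Ava is indifferent: 12q + 2(1−q) = 9q + 8(1−q) gives q = 2/3.
Ava's expected payoff (from either row, since indifferent) is 12·2/3 + 2·1/3 = 26/3.

26/3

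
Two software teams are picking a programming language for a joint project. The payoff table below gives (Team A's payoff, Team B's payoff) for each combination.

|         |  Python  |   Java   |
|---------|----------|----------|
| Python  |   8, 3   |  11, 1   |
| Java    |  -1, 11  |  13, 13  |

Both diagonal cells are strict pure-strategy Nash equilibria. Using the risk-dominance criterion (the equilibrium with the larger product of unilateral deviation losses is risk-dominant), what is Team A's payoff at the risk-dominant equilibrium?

At both Python: Team A loses 8 − (-1) = 9 by deviating; Team B loses 3 − 1 = 2. Product = 9·2 = 18.
At both Java: Team A loses 13 − 11 = 2 by deviating; Team B loses 13 − 11 = 2. Product = 2·2 = 4.
18 > 4, so both Python is risk-dominant. Team A's payoff there is 8.

8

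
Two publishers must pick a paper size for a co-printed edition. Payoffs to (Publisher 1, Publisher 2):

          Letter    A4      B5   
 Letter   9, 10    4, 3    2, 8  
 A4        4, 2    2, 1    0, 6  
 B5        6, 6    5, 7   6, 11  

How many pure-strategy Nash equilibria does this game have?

2

Both Letter: Publisher 1 gets 9 (best alternative 6); Publisher 2 gets 10 (best alternative 8). Neither deviates — NE.
Both B5: Publisher 1 gets 6 (best alternative 2); Publisher 2 gets 11 (best alternative 7). Neither deviates — NE.
Both A4 is not a NE: Publisher 1 would switch to B5 (5 > 2).
No other cell survives both best-response checks, so there are 2 pure NE.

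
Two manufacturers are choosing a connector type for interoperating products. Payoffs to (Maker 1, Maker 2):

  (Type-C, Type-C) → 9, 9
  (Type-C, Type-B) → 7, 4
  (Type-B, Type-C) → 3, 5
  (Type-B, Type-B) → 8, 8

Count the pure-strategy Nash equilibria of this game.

Both Type-C: Maker 1 gets 9 (best alternative 3); Maker 2 gets 9 (best alternative 4). Neither deviates — NE.
Both Type-B: Maker 1 gets 8 (best alternative 7); Maker 2 gets 8 (best alternative 5). Neither deviates — NE.
(Type-B, Type-C) is not a NE: Maker 1 would switch to Type-C (9 > 3).
No other cell survives both best-response checks, so there are 2 pure NE.

2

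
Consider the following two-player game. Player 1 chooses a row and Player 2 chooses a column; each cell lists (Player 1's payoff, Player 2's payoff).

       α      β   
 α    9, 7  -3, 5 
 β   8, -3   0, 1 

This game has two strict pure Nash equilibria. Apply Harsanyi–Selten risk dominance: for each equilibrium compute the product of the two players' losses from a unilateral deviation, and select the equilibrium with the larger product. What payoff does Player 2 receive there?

1

At both α: Player 1 loses 9 − 8 = 1 by deviating; Player 2 loses 7 − 5 = 2. Product = 1·2 = 2.
At both β: Player 1 loses 0 − (-3) = 3 by deviating; Player 2 loses 1 − (-3) = 4. Product = 3·4 = 12.
12 > 2, so both β is risk-dominant. Player 2's payoff there is 1.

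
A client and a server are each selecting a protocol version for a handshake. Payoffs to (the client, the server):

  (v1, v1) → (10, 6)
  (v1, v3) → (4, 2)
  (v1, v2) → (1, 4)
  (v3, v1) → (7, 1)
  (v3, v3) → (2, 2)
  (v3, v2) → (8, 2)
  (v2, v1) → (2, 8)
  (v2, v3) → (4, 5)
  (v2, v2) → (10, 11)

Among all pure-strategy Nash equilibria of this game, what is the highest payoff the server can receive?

Both v1 is a pure NE (the client: 10 ≥ 7; the server: 6 ≥ 4). The server gets 6.
Both v2 is a pure NE (the client: 10 ≥ 8; the server: 11 ≥ 8). The server gets 11.
Every other cell has a profitable deviation for at least one player. Highest of {6, 11} is 11.

11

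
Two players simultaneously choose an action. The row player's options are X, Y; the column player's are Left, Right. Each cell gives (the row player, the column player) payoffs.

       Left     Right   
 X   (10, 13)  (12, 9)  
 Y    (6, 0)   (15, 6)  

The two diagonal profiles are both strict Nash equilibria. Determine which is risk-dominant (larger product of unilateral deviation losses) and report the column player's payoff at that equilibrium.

At (X, Left): the row player loses 10 − 6 = 4 by deviating; the column player loses 13 − 9 = 4. Product = 4·4 = 16.
At (Y, Right): the row player loses 15 − 12 = 3 by deviating; the column player loses 6 − 0 = 6. Product = 3·6 = 18.
18 > 16, so (Y, Right) is risk-dominant. The column player's payoff there is 6.

6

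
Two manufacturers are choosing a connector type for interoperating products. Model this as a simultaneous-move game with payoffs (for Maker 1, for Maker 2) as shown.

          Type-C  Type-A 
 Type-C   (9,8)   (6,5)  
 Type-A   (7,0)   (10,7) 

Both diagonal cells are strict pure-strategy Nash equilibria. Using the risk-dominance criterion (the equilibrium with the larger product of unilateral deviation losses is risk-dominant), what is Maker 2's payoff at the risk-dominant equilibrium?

7

At both Type-C: Maker 1 loses 9 − 7 = 2 by deviating; Maker 2 loses 8 − 5 = 3. Product = 2·3 = 6.
At both Type-A: Maker 1 loses 10 − 6 = 4 by deviating; Maker 2 loses 7 − 0 = 7. Product = 4·7 = 28.
28 > 6, so both Type-A is risk-dominant. Maker 2's payoff there is 7.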